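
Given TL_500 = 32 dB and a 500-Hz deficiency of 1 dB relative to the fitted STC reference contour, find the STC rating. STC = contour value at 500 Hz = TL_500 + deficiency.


By ASTM E413, STC = value of the fitted reference contour at 500 Hz.
Contour value at 500 Hz = TL_500 + deficiency = 32 + 1 = 33
STC = 33


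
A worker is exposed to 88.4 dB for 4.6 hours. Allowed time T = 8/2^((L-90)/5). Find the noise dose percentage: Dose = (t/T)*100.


T_allowed = 8 / 2^((88.4 - 90)/5) = 9.98664 hr
Dose = 4.6 / 9.98664 * 100 = 46.062 %


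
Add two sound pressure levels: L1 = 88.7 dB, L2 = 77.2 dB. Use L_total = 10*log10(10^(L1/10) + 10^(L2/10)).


10^(88.7/10) = 7.4131e+08
10^(77.2/10) = 5.24807e+07
Sum = 7.4131e+08 + 5.24807e+07 = 7.93791e+08
L_total = 10*log10(7.93791e+08) = 88.997 dB


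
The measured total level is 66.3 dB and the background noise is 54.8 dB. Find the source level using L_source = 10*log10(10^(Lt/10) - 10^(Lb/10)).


10^(66.3/10) = 4.2658e+06
10^(54.8/10) = 301995
Difference = 4.2658e+06 - 301995 = 3.9638e+06
L_source = 10*log10(3.9638e+06) = 65.981 dB


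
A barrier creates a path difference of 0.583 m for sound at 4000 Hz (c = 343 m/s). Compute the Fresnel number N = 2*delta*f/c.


N = 2*delta*f/c = 2*delta/lambda, where lambda = c/f
lambda = 343 / 4000 = 0.08575 m
N = 2 * 0.583 / 0.08575 = 13.598


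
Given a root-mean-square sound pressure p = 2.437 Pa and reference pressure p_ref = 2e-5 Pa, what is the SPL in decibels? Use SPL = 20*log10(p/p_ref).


p / p_ref = 2.437 / 2e-5 = 121850
SPL = 20 * log10(121850) = 101.72 dB


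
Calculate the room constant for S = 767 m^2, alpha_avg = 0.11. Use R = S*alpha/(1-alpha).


R = 767 * 0.11 / (1 - 0.11) = 94.798 m^2


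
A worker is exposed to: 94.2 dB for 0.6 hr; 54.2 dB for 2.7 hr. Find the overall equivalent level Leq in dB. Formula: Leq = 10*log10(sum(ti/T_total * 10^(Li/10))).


T_total = 0.6 + 2.7 = 3.3 hr
(0.6/3.3) * 10^(94.2/10) = 4.78231e+08
(2.7/3.3) * 10^(54.2/10) = 215204
Sum = 4.78231e+08 + 215204 = 4.78446e+08
Leq = 10*log10(4.78446e+08) = 86.798 dB


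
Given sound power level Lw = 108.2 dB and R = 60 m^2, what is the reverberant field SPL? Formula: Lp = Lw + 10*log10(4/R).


4/R = 4/60 = 0.0666667
Lp = 108.2 + 10*log10(0.0666667) = 96.439 dB


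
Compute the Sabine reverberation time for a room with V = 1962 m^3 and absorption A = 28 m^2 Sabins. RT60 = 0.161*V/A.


RT60 = 0.161 * 1962 / 28 = 11.281 s


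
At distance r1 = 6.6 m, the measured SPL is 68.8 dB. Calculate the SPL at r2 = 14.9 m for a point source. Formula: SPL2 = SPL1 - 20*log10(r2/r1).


r2/r1 = 14.9/6.6 = 2.25758
Correction = 20*log10(2.25758) = 7.07286 dB
SPL2 = 68.8 - 7.07286 = 61.727 dB


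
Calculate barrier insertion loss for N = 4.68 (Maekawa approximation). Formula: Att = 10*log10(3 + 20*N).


3 + 20*N = 3 + 20*4.68 = 96.6
Att = 10*log10(96.6) = 19.85 dB


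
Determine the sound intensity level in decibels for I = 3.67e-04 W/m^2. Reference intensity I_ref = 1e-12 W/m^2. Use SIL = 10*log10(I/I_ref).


I / I_ref = 3.67e-04 / 1e-12 = 3.67e+08
SIL = 10 * log10(3.67e+08) = 85.647 dB


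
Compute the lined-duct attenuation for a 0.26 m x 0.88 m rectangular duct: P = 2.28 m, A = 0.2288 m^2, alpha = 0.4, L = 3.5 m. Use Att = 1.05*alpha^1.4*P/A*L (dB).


alpha^1.4 = 0.4^1.4 = 0.277258
Attenuation rate = 1.05 * alpha^1.4 * P / A
= 1.05 * 0.277258 * 2.28 / 0.2288 = 2.90103 dB/m
Total Att = 2.90103 * 3.5 = 10.154 dB


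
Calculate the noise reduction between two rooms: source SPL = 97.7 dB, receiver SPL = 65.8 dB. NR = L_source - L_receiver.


NR = L_source - L_receiver (difference between source and receiving room levels)
NR = 97.7 - 65.8 = 31.9 dB


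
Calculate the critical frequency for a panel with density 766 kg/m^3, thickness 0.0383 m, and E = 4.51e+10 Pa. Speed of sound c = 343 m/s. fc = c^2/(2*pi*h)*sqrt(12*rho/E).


12*rho/E = 12*766/4.51e+10 = 2.03814e-07
sqrt(12*rho/E) = sqrt(2.03814e-07) = 0.000451458
c^2/(2*pi*h) = 343^2/(2*pi*0.0383) = 488888
fc = 488888 * 0.000451458 = 220.71 Hz


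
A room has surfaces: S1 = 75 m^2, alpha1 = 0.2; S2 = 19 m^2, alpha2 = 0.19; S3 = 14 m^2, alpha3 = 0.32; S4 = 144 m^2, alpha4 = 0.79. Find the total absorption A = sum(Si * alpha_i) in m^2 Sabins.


75 * 0.2 = 15
19 * 0.19 = 3.61
14 * 0.32 = 4.48
144 * 0.79 = 113.76
A_total = 15 + 3.61 + 4.48 + 113.76 = 136.85 m^2


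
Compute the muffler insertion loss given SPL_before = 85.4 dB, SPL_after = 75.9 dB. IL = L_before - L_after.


Insertion loss = SPL without muffler - SPL with muffler
IL = 85.4 - 75.9 = 9.5 dB


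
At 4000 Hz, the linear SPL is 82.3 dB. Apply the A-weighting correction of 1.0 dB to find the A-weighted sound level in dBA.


A-weighting table: 4000 Hz -> 1.0 dB correction
SPL_A = SPL + correction = 82.3 + (1.0) = 83.3 dBA


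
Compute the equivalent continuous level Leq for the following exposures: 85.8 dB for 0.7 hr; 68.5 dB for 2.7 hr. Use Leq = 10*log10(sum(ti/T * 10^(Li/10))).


T_total = 0.7 + 2.7 = 3.4 hr
(0.7/3.4) * 10^(85.8/10) = 7.82743e+07
(2.7/3.4) * 10^(68.5/10) = 5.62192e+06
Sum = 7.82743e+07 + 5.62192e+06 = 8.38962e+07
Leq = 10*log10(8.38962e+07) = 79.237 dB


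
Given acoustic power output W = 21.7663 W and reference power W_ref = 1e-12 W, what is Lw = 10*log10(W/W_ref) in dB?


W / W_ref = 21.7663 / 1e-12 = 2.17663e+13
Lw = 10 * log10(2.17663e+13) = 133.38 dB


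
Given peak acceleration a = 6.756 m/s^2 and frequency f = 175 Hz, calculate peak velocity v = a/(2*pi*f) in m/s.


omega = 2*pi*f = 2*pi*175 = 1099.56 rad/s
v = a / omega = 6.756 / 1099.56 = 0.0061443 m/s


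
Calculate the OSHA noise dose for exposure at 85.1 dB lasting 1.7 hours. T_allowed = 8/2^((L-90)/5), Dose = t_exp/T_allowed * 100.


T_allowed = 8 / 2^((85.1 - 90)/5) = 15.7797 hr
Dose = 1.7 / 15.7797 * 100 = 10.773 %


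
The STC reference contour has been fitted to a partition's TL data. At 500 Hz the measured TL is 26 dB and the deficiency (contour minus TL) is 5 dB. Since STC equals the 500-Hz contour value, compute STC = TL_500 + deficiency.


By ASTM E413, STC = value of the fitted reference contour at 500 Hz.
Contour value at 500 Hz = TL_500 + deficiency = 26 + 5 = 31
STC = 31


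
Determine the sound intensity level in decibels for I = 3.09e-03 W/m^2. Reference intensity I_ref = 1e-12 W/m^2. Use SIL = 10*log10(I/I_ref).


I / I_ref = 3.09e-03 / 1e-12 = 3.09e+09
SIL = 10 * log10(3.09e+09) = 94.9 dB


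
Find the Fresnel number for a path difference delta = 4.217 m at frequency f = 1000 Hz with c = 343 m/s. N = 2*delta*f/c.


N = 2*delta*f/c = 2*delta/lambda, where lambda = c/f
lambda = 343 / 1000 = 0.343 m
N = 2 * 4.217 / 0.343 = 24.589


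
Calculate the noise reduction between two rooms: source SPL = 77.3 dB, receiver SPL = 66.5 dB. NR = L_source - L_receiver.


NR = L_source - L_receiver (difference between source and receiving room levels)
NR = 77.3 - 66.5 = 10.8 dB


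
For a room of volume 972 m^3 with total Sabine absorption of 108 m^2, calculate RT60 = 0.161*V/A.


RT60 = 0.161 * 972 / 108 = 1.449 s


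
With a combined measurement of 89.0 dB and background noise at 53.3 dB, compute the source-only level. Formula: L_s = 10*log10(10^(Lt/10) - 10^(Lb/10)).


10^(89.0/10) = 7.94328e+08
10^(53.3/10) = 213796
Difference = 7.94328e+08 - 213796 = 7.94114e+08
L_source = 10*log10(7.94114e+08) = 88.999 dB


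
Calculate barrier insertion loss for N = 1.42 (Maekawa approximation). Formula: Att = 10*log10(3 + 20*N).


3 + 20*N = 3 + 20*1.42 = 31.4
Att = 10*log10(31.4) = 14.969 dB


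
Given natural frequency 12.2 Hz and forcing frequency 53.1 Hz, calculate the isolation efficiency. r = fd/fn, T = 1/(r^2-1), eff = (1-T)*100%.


r = 53.1 / 12.2 = 4.35246
r^2 - 1 = 4.35246^2 - 1 = 17.9439
T = 1/17.9439 = 0.0557292
Efficiency = (1 - 0.0557292)*100 = 94.427 %


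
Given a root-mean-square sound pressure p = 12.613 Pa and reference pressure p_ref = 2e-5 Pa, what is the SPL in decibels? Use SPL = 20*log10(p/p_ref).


p / p_ref = 12.613 / 2e-5 = 630650
SPL = 20 * log10(630650) = 116 dB


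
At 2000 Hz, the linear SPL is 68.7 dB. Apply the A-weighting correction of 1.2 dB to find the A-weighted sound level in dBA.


A-weighting table: 2000 Hz -> 1.2 dB correction
SPL_A = SPL + correction = 68.7 + (1.2) = 69.9 dBA


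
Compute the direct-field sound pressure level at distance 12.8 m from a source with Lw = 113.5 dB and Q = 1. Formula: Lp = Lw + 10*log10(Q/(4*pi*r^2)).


4*pi*r^2 = 4*pi*12.8^2 = 2058.87 m^2
Q / (4*pi*r^2) = 1 / 2058.87 = 0.000485703
Lp = 113.5 + 10*log10(0.000485703) = 80.364 dB


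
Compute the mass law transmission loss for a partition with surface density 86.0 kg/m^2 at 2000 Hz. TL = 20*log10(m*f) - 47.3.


m * f = 86.0 * 2000 = 172000
20*log10(172000) = 104.711 dB
TL = 104.711 - 47.3 = 57.411 dB


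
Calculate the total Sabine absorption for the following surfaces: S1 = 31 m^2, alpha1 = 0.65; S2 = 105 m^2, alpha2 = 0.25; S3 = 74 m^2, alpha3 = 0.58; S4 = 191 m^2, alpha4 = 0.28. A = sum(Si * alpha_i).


31 * 0.65 = 20.15
105 * 0.25 = 26.25
74 * 0.58 = 42.92
191 * 0.28 = 53.48
A_total = 20.15 + 26.25 + 42.92 + 53.48 = 142.8 m^2


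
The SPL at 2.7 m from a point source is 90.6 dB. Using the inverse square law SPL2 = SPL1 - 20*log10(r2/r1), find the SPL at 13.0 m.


r2/r1 = 13.0/2.7 = 4.81481
Correction = 20*log10(4.81481) = 13.6516 dB
SPL2 = 90.6 - 13.6516 = 76.948 dB


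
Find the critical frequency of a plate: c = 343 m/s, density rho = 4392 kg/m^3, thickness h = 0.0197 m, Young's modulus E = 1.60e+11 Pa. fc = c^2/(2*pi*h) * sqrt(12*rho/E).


12*rho/E = 12*4392/1.60e+11 = 3.294e-07
sqrt(12*rho/E) = sqrt(3.294e-07) = 0.000573934
c^2/(2*pi*h) = 343^2/(2*pi*0.0197) = 950478
fc = 950478 * 0.000573934 = 545.51 Hz


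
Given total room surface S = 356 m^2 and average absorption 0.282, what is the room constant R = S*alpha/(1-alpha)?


R = 356 * 0.282 / (1 - 0.282) = 139.82 m^2


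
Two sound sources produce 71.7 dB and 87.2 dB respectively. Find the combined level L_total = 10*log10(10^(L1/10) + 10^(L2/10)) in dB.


10^(71.7/10) = 1.47911e+07
10^(87.2/10) = 5.24807e+08
Sum = 1.47911e+07 + 5.24807e+08 = 5.39598e+08
L_total = 10*log10(5.39598e+08) = 87.321 dB


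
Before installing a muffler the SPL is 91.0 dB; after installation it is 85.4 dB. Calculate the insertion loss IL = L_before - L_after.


Insertion loss = SPL without muffler - SPL with muffler
IL = 91.0 - 85.4 = 5.6 dB


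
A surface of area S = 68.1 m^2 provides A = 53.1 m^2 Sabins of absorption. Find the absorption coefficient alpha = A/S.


Absorption coefficient = absorbed power / incident power
alpha = A / S = 53.1 / 68.1 = 0.77974


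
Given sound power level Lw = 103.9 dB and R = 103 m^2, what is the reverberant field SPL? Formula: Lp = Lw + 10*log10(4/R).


4/R = 4/103 = 0.038835
Lp = 103.9 + 10*log10(0.038835) = 89.792 dB


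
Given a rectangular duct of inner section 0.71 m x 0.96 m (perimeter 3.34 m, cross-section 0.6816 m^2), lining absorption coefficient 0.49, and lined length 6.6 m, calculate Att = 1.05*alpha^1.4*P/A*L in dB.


alpha^1.4 = 0.49^1.4 = 0.368362
Attenuation rate = 1.05 * alpha^1.4 * P / A
= 1.05 * 0.368362 * 3.34 / 0.6816 = 1.89531 dB/m
Total Att = 1.89531 * 6.6 = 12.509 dB


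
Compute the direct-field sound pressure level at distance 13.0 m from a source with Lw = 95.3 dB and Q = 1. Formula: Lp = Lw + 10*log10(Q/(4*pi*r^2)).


4*pi*r^2 = 4*pi*13.0^2 = 2123.72 m^2
Q / (4*pi*r^2) = 1 / 2123.72 = 0.000470872
Lp = 95.3 + 10*log10(0.000470872) = 62.029 dB


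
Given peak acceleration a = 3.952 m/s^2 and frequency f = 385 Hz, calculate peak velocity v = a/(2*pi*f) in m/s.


omega = 2*pi*f = 2*pi*385 = 2419.03 rad/s
v = a / omega = 3.952 / 2419.03 = 0.0016337 m/s


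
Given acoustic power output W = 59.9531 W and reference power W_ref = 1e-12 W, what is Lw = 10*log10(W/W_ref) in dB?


W / W_ref = 59.9531 / 1e-12 = 5.99531e+13
Lw = 10 * log10(5.99531e+13) = 137.78 dB


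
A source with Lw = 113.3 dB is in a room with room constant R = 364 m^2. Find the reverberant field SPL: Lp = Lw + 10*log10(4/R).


4/R = 4/364 = 0.010989
Lp = 113.3 + 10*log10(0.010989) = 93.71 dB


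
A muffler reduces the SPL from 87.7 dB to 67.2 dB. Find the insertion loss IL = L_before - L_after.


Insertion loss = SPL without muffler - SPL with muffler
IL = 87.7 - 67.2 = 20.5 dB


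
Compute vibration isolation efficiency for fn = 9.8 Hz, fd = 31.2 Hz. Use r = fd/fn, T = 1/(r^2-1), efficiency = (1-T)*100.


r = 31.2 / 9.8 = 3.18367
r^2 - 1 = 3.18367^2 - 1 = 9.13575
T = 1/9.13575 = 0.10946
Efficiency = (1 - 0.10946)*100 = 89.054 %


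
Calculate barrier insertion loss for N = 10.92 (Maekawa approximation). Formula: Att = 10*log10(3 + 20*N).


3 + 20*N = 3 + 20*10.92 = 221.4
Att = 10*log10(221.4) = 23.452 dB


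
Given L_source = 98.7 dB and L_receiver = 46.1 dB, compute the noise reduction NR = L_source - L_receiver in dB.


NR = L_source - L_receiver (difference between source and receiving room levels)
NR = 98.7 - 46.1 = 52.6 dB


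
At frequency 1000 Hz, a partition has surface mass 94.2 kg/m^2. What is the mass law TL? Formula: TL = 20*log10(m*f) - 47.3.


m * f = 94.2 * 1000 = 94200
20*log10(94200) = 99.481 dB
TL = 99.481 - 47.3 = 52.181 dB


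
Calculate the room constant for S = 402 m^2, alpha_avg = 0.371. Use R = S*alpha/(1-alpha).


R = 402 * 0.371 / (1 - 0.371) = 237.11 m^2


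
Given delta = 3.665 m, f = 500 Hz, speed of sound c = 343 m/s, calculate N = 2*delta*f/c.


N = 2*delta*f/c = 2*delta/lambda, where lambda = c/f
lambda = 343 / 500 = 0.686 m
N = 2 * 3.665 / 0.686 = 10.685


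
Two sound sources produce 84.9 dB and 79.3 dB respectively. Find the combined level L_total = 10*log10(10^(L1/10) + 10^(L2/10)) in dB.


10^(84.9/10) = 3.0903e+08
10^(79.3/10) = 8.51138e+07
Sum = 3.0903e+08 + 8.51138e+07 = 3.94144e+08
L_total = 10*log10(3.94144e+08) = 85.957 dB


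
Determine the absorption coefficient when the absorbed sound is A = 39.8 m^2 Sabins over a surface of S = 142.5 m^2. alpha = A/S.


Absorption coefficient = absorbed power / incident power
alpha = A / S = 39.8 / 142.5 = 0.2793


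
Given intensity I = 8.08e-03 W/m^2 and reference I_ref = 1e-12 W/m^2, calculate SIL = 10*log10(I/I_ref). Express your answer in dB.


I / I_ref = 8.08e-03 / 1e-12 = 8.08e+09
SIL = 10 * log10(8.08e+09) = 99.074 dB


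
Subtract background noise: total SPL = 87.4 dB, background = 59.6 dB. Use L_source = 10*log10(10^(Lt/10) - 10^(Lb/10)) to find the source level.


10^(87.4/10) = 5.49541e+08
10^(59.6/10) = 912011
Difference = 5.49541e+08 - 912011 = 5.48629e+08
L_source = 10*log10(5.48629e+08) = 87.393 dB


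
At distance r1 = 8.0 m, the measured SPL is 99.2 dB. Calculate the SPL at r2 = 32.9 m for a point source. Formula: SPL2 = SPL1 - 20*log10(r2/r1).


r2/r1 = 32.9/8.0 = 4.1125
Correction = 20*log10(4.1125) = 12.2821 dB
SPL2 = 99.2 - 12.2821 = 86.918 dB


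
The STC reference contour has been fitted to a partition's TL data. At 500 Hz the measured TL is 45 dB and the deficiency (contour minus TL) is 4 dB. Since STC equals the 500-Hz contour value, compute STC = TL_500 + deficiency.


By ASTM E413, STC = value of the fitted reference contour at 500 Hz.
Contour value at 500 Hz = TL_500 + deficiency = 45 + 4 = 49
STC = 49


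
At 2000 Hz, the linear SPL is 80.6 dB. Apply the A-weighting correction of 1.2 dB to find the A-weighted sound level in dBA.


A-weighting table: 2000 Hz -> 1.2 dB correction
SPL_A = SPL + correction = 80.6 + (1.2) = 81.8 dBA


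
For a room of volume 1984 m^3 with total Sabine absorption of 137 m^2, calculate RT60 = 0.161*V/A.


RT60 = 0.161 * 1984 / 137 = 2.3316 s


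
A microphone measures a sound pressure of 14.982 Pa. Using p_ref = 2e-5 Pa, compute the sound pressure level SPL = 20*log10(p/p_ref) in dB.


p / p_ref = 14.982 / 2e-5 = 749100
SPL = 20 * log10(749100) = 117.49 dB


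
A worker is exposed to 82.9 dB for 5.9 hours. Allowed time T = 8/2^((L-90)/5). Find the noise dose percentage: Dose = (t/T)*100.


T_allowed = 8 / 2^((82.9 - 90)/5) = 21.4068 hr
Dose = 5.9 / 21.4068 * 100 = 27.561 %


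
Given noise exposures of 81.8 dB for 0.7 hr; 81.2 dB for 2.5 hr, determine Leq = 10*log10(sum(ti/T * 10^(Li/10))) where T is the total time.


T_total = 0.7 + 2.5 = 3.2 hr
(0.7/3.2) * 10^(81.8/10) = 3.31092e+07
(2.5/3.2) * 10^(81.2/10) = 1.02989e+08
Sum = 3.31092e+07 + 1.02989e+08 = 1.36098e+08
Leq = 10*log10(1.36098e+08) = 81.339 dB


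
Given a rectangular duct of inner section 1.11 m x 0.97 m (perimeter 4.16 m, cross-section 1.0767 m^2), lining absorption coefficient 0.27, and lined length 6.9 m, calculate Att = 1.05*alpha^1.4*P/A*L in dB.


alpha^1.4 = 0.27^1.4 = 0.159922
Attenuation rate = 1.05 * alpha^1.4 * P / A
= 1.05 * 0.159922 * 4.16 / 1.0767 = 0.648778 dB/m
Total Att = 0.648778 * 6.9 = 4.4766 dB


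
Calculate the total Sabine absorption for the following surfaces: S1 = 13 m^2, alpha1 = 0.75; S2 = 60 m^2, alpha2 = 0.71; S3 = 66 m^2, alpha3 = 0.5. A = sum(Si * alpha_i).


13 * 0.75 = 9.75
60 * 0.71 = 42.6
66 * 0.5 = 33
A_total = 9.75 + 42.6 + 33 = 85.35 m^2


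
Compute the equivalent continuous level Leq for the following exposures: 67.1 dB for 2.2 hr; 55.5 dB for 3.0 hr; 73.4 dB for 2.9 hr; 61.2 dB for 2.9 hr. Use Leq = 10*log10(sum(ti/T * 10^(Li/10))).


T_total = 2.2 + 3.0 + 2.9 + 2.9 = 11.0 hr
(2.2/11.0) * 10^(67.1/10) = 1.02572e+06
(3.0/11.0) * 10^(55.5/10) = 96767.3
(2.9/11.0) * 10^(73.4/10) = 5.76774e+06
(2.9/11.0) * 10^(61.2/10) = 347540
Sum = 1.02572e+06 + 96767.3 + 5.76774e+06 + 347540 = 7.23777e+06
Leq = 10*log10(7.23777e+06) = 68.596 dB


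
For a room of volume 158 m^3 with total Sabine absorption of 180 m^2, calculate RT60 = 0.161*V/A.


RT60 = 0.161 * 158 / 180 = 0.14132 s


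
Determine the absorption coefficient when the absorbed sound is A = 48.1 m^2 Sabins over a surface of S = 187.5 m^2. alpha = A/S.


Absorption coefficient = absorbed power / incident power
alpha = A / S = 48.1 / 187.5 = 0.25653


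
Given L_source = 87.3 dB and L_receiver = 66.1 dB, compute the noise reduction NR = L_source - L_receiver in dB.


NR = L_source - L_receiver (difference between source and receiving room levels)
NR = 87.3 - 66.1 = 21.2 dB


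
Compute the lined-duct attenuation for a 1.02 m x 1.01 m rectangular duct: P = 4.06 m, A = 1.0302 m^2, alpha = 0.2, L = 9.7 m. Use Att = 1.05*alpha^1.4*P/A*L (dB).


alpha^1.4 = 0.2^1.4 = 0.105061
Attenuation rate = 1.05 * alpha^1.4 * P / A
= 1.05 * 0.105061 * 4.06 / 1.0302 = 0.434746 dB/m
Total Att = 0.434746 * 9.7 = 4.217 dB


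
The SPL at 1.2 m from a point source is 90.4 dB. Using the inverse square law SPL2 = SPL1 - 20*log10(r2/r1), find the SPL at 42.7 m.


r2/r1 = 42.7/1.2 = 35.5833
Correction = 20*log10(35.5833) = 31.0249 dB
SPL2 = 90.4 - 31.0249 = 59.375 dB


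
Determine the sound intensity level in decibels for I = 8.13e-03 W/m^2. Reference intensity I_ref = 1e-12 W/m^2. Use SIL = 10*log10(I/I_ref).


I / I_ref = 8.13e-03 / 1e-12 = 8.13e+09
SIL = 10 * log10(8.13e+09) = 99.101 dB


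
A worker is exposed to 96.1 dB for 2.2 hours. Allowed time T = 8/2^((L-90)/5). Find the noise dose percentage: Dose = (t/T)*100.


T_allowed = 8 / 2^((96.1 - 90)/5) = 3.43426 hr
Dose = 2.2 / 3.43426 * 100 = 64.06 %


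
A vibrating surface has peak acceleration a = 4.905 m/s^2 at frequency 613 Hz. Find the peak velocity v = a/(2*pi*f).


omega = 2*pi*f = 2*pi*613 = 3851.59 rad/s
v = a / omega = 4.905 / 3851.59 = 0.0012735 m/s


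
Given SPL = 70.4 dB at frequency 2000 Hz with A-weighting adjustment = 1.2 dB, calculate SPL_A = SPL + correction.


A-weighting table: 2000 Hz -> 1.2 dB correction
SPL_A = SPL + correction = 70.4 + (1.2) = 71.6 dBA


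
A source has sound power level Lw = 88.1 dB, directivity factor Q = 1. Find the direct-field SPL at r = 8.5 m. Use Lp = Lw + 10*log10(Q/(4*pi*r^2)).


4*pi*r^2 = 4*pi*8.5^2 = 907.92 m^2
Q / (4*pi*r^2) = 1 / 907.92 = 0.00110142
Lp = 88.1 + 10*log10(0.00110142) = 58.52 dB


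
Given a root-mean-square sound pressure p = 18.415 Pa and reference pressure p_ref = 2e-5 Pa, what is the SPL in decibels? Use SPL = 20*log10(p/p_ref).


p / p_ref = 18.415 / 2e-5 = 920750
SPL = 20 * log10(920750) = 119.28 dB


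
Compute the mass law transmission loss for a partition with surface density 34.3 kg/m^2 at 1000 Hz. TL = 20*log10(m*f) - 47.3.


m * f = 34.3 * 1000 = 34300
20*log10(34300) = 90.7059 dB
TL = 90.7059 - 47.3 = 43.406 dB


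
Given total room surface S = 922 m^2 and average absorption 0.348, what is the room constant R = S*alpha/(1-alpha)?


R = 922 * 0.348 / (1 - 0.348) = 492.11 m^2


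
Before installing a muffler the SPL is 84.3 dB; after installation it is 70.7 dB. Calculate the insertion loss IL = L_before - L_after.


Insertion loss = SPL without muffler - SPL with muffler
IL = 84.3 - 70.7 = 13.6 dB


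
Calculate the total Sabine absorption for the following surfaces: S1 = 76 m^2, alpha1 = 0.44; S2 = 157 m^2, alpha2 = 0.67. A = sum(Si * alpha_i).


76 * 0.44 = 33.44
157 * 0.67 = 105.19
A_total = 33.44 + 105.19 = 138.63 m^2


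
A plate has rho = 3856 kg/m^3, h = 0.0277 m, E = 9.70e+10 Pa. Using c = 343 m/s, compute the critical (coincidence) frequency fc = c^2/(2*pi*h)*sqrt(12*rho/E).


12*rho/E = 12*3856/9.70e+10 = 4.77031e-07
sqrt(12*rho/E) = sqrt(4.77031e-07) = 0.000690674
c^2/(2*pi*h) = 343^2/(2*pi*0.0277) = 675972
fc = 675972 * 0.000690674 = 466.88 Hz


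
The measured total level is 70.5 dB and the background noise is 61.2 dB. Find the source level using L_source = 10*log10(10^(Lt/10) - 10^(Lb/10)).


10^(70.5/10) = 1.12202e+07
10^(61.2/10) = 1.31826e+06
Difference = 1.12202e+07 - 1.31826e+06 = 9.90194e+06
L_source = 10*log10(9.90194e+06) = 69.957 dB


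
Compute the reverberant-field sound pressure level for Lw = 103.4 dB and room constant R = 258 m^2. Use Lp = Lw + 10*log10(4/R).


4/R = 4/258 = 0.0155039
Lp = 103.4 + 10*log10(0.0155039) = 85.304 dB


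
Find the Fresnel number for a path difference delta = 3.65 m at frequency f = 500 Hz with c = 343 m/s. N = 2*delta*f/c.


N = 2*delta*f/c = 2*delta/lambda, where lambda = c/f
lambda = 343 / 500 = 0.686 m
N = 2 * 3.65 / 0.686 = 10.641


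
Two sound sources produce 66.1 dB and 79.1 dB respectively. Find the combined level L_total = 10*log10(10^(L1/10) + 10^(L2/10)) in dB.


10^(66.1/10) = 4.0738e+06
10^(79.1/10) = 8.12831e+07
Sum = 4.0738e+06 + 8.12831e+07 = 8.53569e+07
L_total = 10*log10(8.53569e+07) = 79.312 dB


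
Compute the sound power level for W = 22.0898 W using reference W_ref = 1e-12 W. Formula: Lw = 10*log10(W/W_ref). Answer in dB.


W / W_ref = 22.0898 / 1e-12 = 2.20898e+13
Lw = 10 * log10(2.20898e+13) = 133.44 dB


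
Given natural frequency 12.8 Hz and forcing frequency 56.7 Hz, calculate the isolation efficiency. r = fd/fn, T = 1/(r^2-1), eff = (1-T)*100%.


r = 56.7 / 12.8 = 4.42969
r^2 - 1 = 4.42969^2 - 1 = 18.6222
T = 1/18.6222 = 0.0536993
Efficiency = (1 - 0.0536993)*100 = 94.63 %


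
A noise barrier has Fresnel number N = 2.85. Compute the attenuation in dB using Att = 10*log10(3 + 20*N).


3 + 20*N = 3 + 20*2.85 = 60
Att = 10*log10(60) = 17.782 dB


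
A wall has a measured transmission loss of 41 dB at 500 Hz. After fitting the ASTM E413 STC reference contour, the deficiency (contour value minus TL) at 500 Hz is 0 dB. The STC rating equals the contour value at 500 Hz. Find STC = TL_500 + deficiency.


By ASTM E413, STC = value of the fitted reference contour at 500 Hz.
Contour value at 500 Hz = TL_500 + deficiency = 41 + 0 = 41
STC = 41


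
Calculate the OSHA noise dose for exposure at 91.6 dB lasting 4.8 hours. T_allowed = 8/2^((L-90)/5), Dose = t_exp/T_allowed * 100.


T_allowed = 8 / 2^((91.6 - 90)/5) = 6.40856 hr
Dose = 4.8 / 6.40856 * 100 = 74.9 %


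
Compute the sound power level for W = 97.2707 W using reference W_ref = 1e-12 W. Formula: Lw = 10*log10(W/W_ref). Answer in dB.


W / W_ref = 97.2707 / 1e-12 = 9.72707e+13
Lw = 10 * log10(9.72707e+13) = 139.88 dB


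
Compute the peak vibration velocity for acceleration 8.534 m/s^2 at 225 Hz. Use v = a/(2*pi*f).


omega = 2*pi*f = 2*pi*225 = 1413.72 rad/s
v = a / omega = 8.534 / 1413.72 = 0.0060366 m/s


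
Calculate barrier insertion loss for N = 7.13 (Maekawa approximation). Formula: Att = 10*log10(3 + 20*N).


3 + 20*N = 3 + 20*7.13 = 145.6
Att = 10*log10(145.6) = 21.632 dB


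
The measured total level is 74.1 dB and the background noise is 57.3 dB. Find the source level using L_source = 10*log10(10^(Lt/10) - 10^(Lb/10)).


10^(74.1/10) = 2.5704e+07
10^(57.3/10) = 537032
Difference = 2.5704e+07 - 537032 = 2.5167e+07
L_source = 10*log10(2.5167e+07) = 74.008 dB


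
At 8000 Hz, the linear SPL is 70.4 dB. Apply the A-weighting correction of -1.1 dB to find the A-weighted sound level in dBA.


A-weighting table: 8000 Hz -> -1.1 dB correction
SPL_A = SPL + correction = 70.4 + (-1.1) = 69.3 dBA


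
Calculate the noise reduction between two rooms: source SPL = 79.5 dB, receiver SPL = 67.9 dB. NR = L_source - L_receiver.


NR = L_source - L_receiver (difference between source and receiving room levels)
NR = 79.5 - 67.9 = 11.6 dB


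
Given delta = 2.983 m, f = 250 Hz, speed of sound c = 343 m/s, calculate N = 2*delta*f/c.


N = 2*delta*f/c = 2*delta/lambda, where lambda = c/f
lambda = 343 / 250 = 1.372 m
N = 2 * 2.983 / 1.372 = 4.3484


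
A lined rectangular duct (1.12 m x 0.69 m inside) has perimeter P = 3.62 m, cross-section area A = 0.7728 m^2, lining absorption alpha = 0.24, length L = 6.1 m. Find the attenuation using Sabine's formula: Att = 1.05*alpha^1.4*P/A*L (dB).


alpha^1.4 = 0.24^1.4 = 0.135611
Attenuation rate = 1.05 * alpha^1.4 * P / A
= 1.05 * 0.135611 * 3.62 / 0.7728 = 0.667 dB/m
Total Att = 0.667 * 6.1 = 4.0687 dB


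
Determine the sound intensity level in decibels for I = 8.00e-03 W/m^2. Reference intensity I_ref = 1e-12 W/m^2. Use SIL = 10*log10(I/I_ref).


I / I_ref = 8.00e-03 / 1e-12 = 8e+09
SIL = 10 * log10(8e+09) = 99.031 dB


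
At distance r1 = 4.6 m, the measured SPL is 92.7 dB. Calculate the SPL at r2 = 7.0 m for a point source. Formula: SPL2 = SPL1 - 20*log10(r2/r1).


r2/r1 = 7.0/4.6 = 1.52174
Correction = 20*log10(1.52174) = 3.64681 dB
SPL2 = 92.7 - 3.64681 = 89.053 dB


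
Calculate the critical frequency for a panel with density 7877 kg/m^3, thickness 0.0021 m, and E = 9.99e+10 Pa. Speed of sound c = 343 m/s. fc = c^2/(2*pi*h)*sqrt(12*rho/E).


12*rho/E = 12*7877/9.99e+10 = 9.46186e-07
sqrt(12*rho/E) = sqrt(9.46186e-07) = 0.000972721
c^2/(2*pi*h) = 343^2/(2*pi*0.0021) = 8.91639e+06
fc = 8.91639e+06 * 0.000972721 = 8673.2 Hz


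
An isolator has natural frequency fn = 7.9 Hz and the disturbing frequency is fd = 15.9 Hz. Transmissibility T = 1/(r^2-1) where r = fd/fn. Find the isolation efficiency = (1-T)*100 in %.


r = 15.9 / 7.9 = 2.01266
r^2 - 1 = 2.01266^2 - 1 = 3.0508
T = 1/3.0508 = 0.327783
Efficiency = (1 - 0.327783)*100 = 67.222 %


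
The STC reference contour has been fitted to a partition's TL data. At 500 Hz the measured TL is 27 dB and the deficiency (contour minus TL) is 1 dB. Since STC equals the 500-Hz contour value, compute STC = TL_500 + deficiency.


By ASTM E413, STC = value of the fitted reference contour at 500 Hz.
Contour value at 500 Hz = TL_500 + deficiency = 27 + 1 = 28
STC = 28


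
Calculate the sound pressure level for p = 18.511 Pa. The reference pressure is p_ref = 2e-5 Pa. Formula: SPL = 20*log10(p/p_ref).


p / p_ref = 18.511 / 2e-5 = 925550
SPL = 20 * log10(925550) = 119.33 dB


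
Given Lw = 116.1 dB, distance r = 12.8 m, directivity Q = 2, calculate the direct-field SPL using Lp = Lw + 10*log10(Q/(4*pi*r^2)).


4*pi*r^2 = 4*pi*12.8^2 = 2058.87 m^2
Q / (4*pi*r^2) = 2 / 2058.87 = 0.000971407
Lp = 116.1 + 10*log10(0.000971407) = 85.974 dB


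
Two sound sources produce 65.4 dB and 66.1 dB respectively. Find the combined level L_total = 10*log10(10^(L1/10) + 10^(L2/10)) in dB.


10^(65.4/10) = 3.46737e+06
10^(66.1/10) = 4.0738e+06
Sum = 3.46737e+06 + 4.0738e+06 = 7.54117e+06
L_total = 10*log10(7.54117e+06) = 68.774 dB


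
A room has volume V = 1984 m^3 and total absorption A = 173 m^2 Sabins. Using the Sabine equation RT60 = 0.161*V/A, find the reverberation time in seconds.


RT60 = 0.161 * 1984 / 173 = 1.8464 s


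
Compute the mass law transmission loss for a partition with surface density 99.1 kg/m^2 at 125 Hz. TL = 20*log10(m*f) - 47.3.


m * f = 99.1 * 125 = 12387.5
20*log10(12387.5) = 81.8597 dB
TL = 81.8597 - 47.3 = 34.56 dB


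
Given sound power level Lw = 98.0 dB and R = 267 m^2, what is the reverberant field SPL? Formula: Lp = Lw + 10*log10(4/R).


4/R = 4/267 = 0.0149813
Lp = 98.0 + 10*log10(0.0149813) = 79.755 dB


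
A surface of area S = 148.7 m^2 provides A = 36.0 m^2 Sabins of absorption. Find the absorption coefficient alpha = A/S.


Absorption coefficient = absorbed power / incident power
alpha = A / S = 36.0 / 148.7 = 0.2421


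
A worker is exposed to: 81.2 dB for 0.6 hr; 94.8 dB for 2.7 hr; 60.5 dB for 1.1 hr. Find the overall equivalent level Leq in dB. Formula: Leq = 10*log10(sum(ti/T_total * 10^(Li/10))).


T_total = 0.6 + 2.7 + 1.1 = 4.4 hr
(0.6/4.4) * 10^(81.2/10) = 1.79762e+07
(2.7/4.4) * 10^(94.8/10) = 1.85315e+09
(1.1/4.4) * 10^(60.5/10) = 280505
Sum = 1.79762e+07 + 1.85315e+09 + 280505 = 1.87141e+09
Leq = 10*log10(1.87141e+09) = 92.722 dB


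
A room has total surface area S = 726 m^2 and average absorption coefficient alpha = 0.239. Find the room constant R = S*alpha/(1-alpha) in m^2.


R = 726 * 0.239 / (1 - 0.239) = 228.01 m^2


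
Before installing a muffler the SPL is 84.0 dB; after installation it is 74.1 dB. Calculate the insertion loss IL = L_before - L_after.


Insertion loss = SPL without muffler - SPL with muffler
IL = 84.0 - 74.1 = 9.9 dB


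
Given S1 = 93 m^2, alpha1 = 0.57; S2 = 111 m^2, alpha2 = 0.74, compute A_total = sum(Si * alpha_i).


93 * 0.57 = 53.01
111 * 0.74 = 82.14
A_total = 53.01 + 82.14 = 135.15 m^2


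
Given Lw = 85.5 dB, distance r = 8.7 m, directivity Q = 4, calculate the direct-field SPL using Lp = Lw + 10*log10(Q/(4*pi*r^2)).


4*pi*r^2 = 4*pi*8.7^2 = 951.149 m^2
Q / (4*pi*r^2) = 4 / 951.149 = 0.00420544
Lp = 85.5 + 10*log10(0.00420544) = 61.738 dB


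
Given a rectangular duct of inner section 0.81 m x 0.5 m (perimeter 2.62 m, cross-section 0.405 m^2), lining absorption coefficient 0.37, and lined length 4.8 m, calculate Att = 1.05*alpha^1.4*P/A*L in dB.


alpha^1.4 = 0.37^1.4 = 0.248589
Attenuation rate = 1.05 * alpha^1.4 * P / A
= 1.05 * 0.248589 * 2.62 / 0.405 = 1.68856 dB/m
Total Att = 1.68856 * 4.8 = 8.1051 dB


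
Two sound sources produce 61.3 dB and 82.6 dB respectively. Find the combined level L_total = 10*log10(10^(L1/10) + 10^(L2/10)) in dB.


10^(61.3/10) = 1.34896e+06
10^(82.6/10) = 1.8197e+08
Sum = 1.34896e+06 + 1.8197e+08 = 1.83319e+08
L_total = 10*log10(1.83319e+08) = 82.632 dB


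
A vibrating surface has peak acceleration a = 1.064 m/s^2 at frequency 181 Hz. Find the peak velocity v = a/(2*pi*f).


omega = 2*pi*f = 2*pi*181 = 1137.26 rad/s
v = a / omega = 1.064 / 1137.26 = 0.00093558 m/s


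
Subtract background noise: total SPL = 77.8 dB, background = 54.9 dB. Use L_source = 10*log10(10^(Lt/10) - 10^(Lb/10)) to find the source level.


10^(77.8/10) = 6.0256e+07
10^(54.9/10) = 309030
Difference = 6.0256e+07 - 309030 = 5.9947e+07
L_source = 10*log10(5.9947e+07) = 77.778 dB


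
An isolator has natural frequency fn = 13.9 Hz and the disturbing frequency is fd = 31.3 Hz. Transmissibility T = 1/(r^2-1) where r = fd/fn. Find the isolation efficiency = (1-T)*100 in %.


r = 31.3 / 13.9 = 2.2518
r^2 - 1 = 2.2518^2 - 1 = 4.0706
T = 1/4.0706 = 0.245664
Efficiency = (1 - 0.245664)*100 = 75.434 %


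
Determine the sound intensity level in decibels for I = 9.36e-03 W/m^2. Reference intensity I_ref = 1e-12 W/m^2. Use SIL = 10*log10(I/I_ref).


I / I_ref = 9.36e-03 / 1e-12 = 9.36e+09
SIL = 10 * log10(9.36e+09) = 99.713 dB


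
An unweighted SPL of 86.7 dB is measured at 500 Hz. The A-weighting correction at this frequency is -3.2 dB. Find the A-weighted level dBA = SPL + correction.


A-weighting table: 500 Hz -> -3.2 dB correction
SPL_A = SPL + correction = 86.7 + (-3.2) = 83.5 dBA


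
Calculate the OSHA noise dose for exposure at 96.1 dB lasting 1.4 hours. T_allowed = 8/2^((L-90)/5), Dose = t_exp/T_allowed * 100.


T_allowed = 8 / 2^((96.1 - 90)/5) = 3.43426 hr
Dose = 1.4 / 3.43426 * 100 = 40.766 %


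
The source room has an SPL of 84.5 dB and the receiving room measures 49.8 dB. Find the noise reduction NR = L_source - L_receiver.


NR = L_source - L_receiver (difference between source and receiving room levels)
NR = 84.5 - 49.8 = 34.7 dB


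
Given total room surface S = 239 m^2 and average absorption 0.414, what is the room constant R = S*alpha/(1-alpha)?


R = 239 * 0.414 / (1 - 0.414) = 168.85 m^2


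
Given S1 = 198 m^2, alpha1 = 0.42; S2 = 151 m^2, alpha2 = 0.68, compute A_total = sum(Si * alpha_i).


198 * 0.42 = 83.16
151 * 0.68 = 102.68
A_total = 83.16 + 102.68 = 185.84 m^2


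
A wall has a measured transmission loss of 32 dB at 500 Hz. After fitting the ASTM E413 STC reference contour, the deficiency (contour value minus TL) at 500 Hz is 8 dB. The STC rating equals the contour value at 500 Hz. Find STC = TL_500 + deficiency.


By ASTM E413, STC = value of the fitted reference contour at 500 Hz.
Contour value at 500 Hz = TL_500 + deficiency = 32 + 8 = 40
STC = 40


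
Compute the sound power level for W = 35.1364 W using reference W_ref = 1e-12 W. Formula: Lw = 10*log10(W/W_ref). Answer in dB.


W / W_ref = 35.1364 / 1e-12 = 3.51364e+13
Lw = 10 * log10(3.51364e+13) = 135.46 dB


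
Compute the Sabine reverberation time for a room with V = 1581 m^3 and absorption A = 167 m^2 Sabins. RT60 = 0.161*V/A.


RT60 = 0.161 * 1581 / 167 = 1.5242 s


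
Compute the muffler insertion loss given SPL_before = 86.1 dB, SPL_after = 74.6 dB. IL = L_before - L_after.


Insertion loss = SPL without muffler - SPL with muffler
IL = 86.1 - 74.6 = 11.5 dB


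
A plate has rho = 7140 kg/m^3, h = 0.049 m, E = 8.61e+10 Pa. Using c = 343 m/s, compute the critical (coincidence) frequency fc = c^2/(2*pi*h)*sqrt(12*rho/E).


12*rho/E = 12*7140/8.61e+10 = 9.95122e-07
sqrt(12*rho/E) = sqrt(9.95122e-07) = 0.000997558
c^2/(2*pi*h) = 343^2/(2*pi*0.049) = 382131
fc = 382131 * 0.000997558 = 381.2 Hz


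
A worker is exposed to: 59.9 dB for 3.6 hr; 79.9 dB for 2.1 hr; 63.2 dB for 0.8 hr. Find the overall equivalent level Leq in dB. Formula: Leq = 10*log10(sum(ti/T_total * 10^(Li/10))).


T_total = 3.6 + 2.1 + 0.8 = 6.5 hr
(3.6/6.5) * 10^(59.9/10) = 541239
(2.1/6.5) * 10^(79.9/10) = 3.15723e+07
(0.8/6.5) * 10^(63.2/10) = 257144
Sum = 541239 + 3.15723e+07 + 257144 = 3.23707e+07
Leq = 10*log10(3.23707e+07) = 75.102 dB


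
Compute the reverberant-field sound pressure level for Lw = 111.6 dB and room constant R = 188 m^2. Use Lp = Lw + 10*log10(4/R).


4/R = 4/188 = 0.0212766
Lp = 111.6 + 10*log10(0.0212766) = 94.879 dB


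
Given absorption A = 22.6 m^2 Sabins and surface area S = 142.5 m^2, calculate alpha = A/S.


Absorption coefficient = absorbed power / incident power
alpha = A / S = 22.6 / 142.5 = 0.1586


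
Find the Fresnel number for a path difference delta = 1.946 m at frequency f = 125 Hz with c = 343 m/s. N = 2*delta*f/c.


N = 2*delta*f/c = 2*delta/lambda, where lambda = c/f
lambda = 343 / 125 = 2.744 m
N = 2 * 1.946 / 2.744 = 1.4184


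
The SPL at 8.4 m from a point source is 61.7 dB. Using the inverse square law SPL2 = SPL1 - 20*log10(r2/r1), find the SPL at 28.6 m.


r2/r1 = 28.6/8.4 = 3.40476
Correction = 20*log10(3.40476) = 10.6417 dB
SPL2 = 61.7 - 10.6417 = 51.058 dB


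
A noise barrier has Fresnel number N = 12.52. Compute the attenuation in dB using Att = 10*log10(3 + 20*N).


3 + 20*N = 3 + 20*12.52 = 253.4
Att = 10*log10(253.4) = 24.038 dB


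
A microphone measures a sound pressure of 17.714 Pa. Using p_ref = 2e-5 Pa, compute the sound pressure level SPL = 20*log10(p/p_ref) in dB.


p / p_ref = 17.714 / 2e-5 = 885700
SPL = 20 * log10(885700) = 118.95 dB


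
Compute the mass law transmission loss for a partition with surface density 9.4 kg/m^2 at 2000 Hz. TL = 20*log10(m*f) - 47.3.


m * f = 9.4 * 2000 = 18800
20*log10(18800) = 85.4832 dB
TL = 85.4832 - 47.3 = 38.183 dB


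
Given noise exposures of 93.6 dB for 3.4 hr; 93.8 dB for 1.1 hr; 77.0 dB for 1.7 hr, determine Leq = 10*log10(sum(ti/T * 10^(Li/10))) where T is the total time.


T_total = 3.4 + 1.1 + 1.7 = 6.2 hr
(3.4/6.2) * 10^(93.6/10) = 1.25628e+09
(1.1/6.2) * 10^(93.8/10) = 4.25599e+08
(1.7/6.2) * 10^(77.0/10) = 1.37422e+07
Sum = 1.25628e+09 + 4.25599e+08 + 1.37422e+07 = 1.69562e+09
Leq = 10*log10(1.69562e+09) = 92.293 dB


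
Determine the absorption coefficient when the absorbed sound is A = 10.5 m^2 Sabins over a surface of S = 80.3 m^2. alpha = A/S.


Absorption coefficient = absorbed power / incident power
alpha = A / S = 10.5 / 80.3 = 0.13076


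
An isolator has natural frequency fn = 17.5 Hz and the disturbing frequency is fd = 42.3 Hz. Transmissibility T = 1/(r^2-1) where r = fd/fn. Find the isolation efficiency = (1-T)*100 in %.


r = 42.3 / 17.5 = 2.41714
r^2 - 1 = 2.41714^2 - 1 = 4.84257
T = 1/4.84257 = 0.206502
Efficiency = (1 - 0.206502)*100 = 79.35 %


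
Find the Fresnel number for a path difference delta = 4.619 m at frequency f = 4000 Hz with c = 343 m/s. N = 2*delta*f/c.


N = 2*delta*f/c = 2*delta/lambda, where lambda = c/f
lambda = 343 / 4000 = 0.08575 m
N = 2 * 4.619 / 0.08575 = 107.73


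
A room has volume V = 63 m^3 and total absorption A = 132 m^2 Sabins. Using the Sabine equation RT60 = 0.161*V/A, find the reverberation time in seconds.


RT60 = 0.161 * 63 / 132 = 0.076841 s


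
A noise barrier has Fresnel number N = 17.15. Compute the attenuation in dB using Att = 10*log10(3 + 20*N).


3 + 20*N = 3 + 20*17.15 = 346
Att = 10*log10(346) = 25.391 dB


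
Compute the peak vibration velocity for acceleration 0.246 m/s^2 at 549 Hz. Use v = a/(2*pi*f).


omega = 2*pi*f = 2*pi*549 = 3449.47 rad/s
v = a / omega = 0.246 / 3449.47 = 7.1315e-05 m/s


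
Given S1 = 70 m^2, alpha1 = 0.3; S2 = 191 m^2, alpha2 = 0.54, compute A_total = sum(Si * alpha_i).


70 * 0.3 = 21
191 * 0.54 = 103.14
A_total = 21 + 103.14 = 124.14 m^2


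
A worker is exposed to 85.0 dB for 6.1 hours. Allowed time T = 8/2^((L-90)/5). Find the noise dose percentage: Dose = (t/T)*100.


T_allowed = 8 / 2^((85.0 - 90)/5) = 16 hr
Dose = 6.1 / 16 * 100 = 38.125 %


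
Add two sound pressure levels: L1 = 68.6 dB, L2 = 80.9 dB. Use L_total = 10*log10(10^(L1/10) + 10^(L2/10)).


10^(68.6/10) = 7.24436e+06
10^(80.9/10) = 1.23027e+08
Sum = 7.24436e+06 + 1.23027e+08 = 1.30271e+08
L_total = 10*log10(1.30271e+08) = 81.148 dB


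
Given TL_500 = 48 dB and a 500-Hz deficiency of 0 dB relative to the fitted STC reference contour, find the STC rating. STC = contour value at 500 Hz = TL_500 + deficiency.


By ASTM E413, STC = value of the fitted reference contour at 500 Hz.
Contour value at 500 Hz = TL_500 + deficiency = 48 + 0 = 48
STC = 48


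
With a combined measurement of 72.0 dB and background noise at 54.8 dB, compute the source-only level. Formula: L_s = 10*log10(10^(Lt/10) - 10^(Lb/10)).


10^(72.0/10) = 1.58489e+07
10^(54.8/10) = 301995
Difference = 1.58489e+07 - 301995 = 1.55469e+07
L_source = 10*log10(1.55469e+07) = 71.916 dB
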